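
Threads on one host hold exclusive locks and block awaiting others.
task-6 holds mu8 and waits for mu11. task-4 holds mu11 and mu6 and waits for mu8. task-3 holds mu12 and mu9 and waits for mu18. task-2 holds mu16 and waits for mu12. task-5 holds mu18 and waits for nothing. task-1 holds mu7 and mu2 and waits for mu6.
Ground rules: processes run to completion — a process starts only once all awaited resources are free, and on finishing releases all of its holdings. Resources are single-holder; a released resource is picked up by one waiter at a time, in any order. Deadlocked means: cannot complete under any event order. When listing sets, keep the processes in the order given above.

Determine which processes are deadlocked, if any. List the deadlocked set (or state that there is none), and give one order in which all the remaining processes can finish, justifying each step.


Deadlocked set: task-6, task-4 and task-1.
Key observation: the knot is the closed ring of waits task-6 -> task-4 -> task-6; task-1 waits into the deadlock from upstream.
A valid finishing order for the others: task-5, task-3, task-2.
Check, step by step:
  task-5: no waits; runs immediately, freeing mu18
  run task-3 (all its waits — mu18 — are resolved); releases mu12 and mu9
  run task-2 (all its waits — mu12 — are resolved); releases mu16


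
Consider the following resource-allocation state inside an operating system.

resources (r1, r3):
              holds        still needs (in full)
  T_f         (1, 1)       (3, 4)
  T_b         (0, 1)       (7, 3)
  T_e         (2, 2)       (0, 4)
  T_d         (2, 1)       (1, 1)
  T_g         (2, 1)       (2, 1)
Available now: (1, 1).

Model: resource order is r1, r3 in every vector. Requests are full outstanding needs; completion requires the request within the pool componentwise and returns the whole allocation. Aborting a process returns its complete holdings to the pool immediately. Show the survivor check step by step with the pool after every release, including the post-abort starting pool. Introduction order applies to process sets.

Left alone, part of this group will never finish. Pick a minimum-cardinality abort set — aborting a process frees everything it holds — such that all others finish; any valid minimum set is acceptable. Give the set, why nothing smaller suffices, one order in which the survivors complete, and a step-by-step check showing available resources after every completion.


Minimum abort set: T_f.
Key observation: T_e was stuck for good until T_f gave back (1, 1); in the order shown it finishes at step 3.
Minimality: the empty abort set fails — the state is deadlocked as it stands.
The survivors complete as T_g, T_d, T_e, T_b. Check, step by step (starting from the post-abort pool):
  pool = (2, 2)
  T_g: need (2, 1) fits (2, 2); releases (2, 1), pool now (4, 3)
  T_d: need (1, 1) fits (4, 3); releases (2, 1), pool now (6, 4)
  T_e: need (0, 4) fits (6, 4); releases (2, 2), pool now (8, 6)
  T_b: need (7, 3) fits (8, 6); releases (0, 1), pool now (8, 7)


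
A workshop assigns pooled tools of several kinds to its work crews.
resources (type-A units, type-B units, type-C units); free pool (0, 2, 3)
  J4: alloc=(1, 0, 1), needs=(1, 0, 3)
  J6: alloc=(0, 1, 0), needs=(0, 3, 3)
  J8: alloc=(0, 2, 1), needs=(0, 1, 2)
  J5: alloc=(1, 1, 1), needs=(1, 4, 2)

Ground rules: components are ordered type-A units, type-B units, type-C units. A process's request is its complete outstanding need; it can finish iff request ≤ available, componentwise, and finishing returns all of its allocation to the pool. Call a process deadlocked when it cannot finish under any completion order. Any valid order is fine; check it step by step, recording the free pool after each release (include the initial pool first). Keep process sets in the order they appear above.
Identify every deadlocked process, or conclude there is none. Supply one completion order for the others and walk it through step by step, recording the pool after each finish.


The deadlocked set is J4 and J5.
Key observation: once J8, J6 finish, the pool peaks at (0, 5, 4) — and every remaining process still needs more type-A units than that.
A valid finishing order for the others: J8, J6. Walking it through:
  pool = (0, 2, 3)
  J8: need (0, 1, 2) fits (0, 2, 3); releases (0, 2, 1), pool now (0, 4, 4)
  J6: need (0, 3, 3) fits (0, 4, 4); releases (0, 1, 0), pool now (0, 5, 4)
The blocked processes can never fit:
  J4 still needs (1, 0, 3) but only (0, 5, 4) is free — short on type-A units
  J5 still needs (1, 4, 2) but only (0, 5, 4) is free — short on type-A units


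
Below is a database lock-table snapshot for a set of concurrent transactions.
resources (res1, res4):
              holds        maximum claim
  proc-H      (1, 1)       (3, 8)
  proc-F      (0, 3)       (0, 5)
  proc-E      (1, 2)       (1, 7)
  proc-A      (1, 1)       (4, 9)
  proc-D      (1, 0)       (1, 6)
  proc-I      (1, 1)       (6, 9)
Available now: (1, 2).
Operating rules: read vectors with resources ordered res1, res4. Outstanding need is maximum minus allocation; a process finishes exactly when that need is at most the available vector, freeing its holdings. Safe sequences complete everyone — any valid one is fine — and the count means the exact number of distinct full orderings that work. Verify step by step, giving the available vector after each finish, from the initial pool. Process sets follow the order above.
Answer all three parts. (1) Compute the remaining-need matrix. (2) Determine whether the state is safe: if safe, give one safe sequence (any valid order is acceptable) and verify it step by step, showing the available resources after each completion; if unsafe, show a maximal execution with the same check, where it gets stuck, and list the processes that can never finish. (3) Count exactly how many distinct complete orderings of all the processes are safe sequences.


(1) Need matrix, components ordered res1, res4:
  proc-H: (2, 7)
  proc-F: (0, 2)
  proc-E: (0, 5)
  proc-A: (3, 8)
  proc-D: (0, 6)
  proc-I: (5, 8)
(2) SAFE, for example via the order proc-F, proc-E, proc-H, proc-D, proc-A, proc-I.
Key observation: at proc-F the run first touches a limit — (0, 2) against (1, 2), exact on a resource it actually requests.
Verifying each step:
  pool = (1, 2)
  proc-F needs (0, 2) <= (1, 2) -> finishes; pool += (0, 3) = (1, 5)
  proc-E needs (0, 5) <= (1, 5) -> finishes; pool += (1, 2) = (2, 7)
  proc-H needs (2, 7) <= (2, 7) -> finishes; pool += (1, 1) = (3, 8)
  proc-D needs (0, 6) <= (3, 8) -> finishes; pool += (1, 0) = (4, 8)
  proc-A needs (3, 8) <= (4, 8) -> finishes; pool += (1, 1) = (5, 9)
  proc-I needs (5, 8) <= (5, 9) -> finishes; pool += (1, 1) = (6, 10)
(3) The exact count: 3 of the possible complete orderings are safe sequences.


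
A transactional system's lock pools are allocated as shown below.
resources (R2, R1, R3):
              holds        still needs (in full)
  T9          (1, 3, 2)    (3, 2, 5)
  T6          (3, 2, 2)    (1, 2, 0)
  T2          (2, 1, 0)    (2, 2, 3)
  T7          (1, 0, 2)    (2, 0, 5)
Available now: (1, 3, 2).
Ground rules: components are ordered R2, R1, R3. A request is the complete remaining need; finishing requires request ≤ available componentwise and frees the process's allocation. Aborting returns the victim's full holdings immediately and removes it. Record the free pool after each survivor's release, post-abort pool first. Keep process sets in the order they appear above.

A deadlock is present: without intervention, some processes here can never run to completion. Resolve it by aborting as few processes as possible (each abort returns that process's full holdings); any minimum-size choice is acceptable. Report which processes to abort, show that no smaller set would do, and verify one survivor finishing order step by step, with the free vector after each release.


Abort T7.
Key observation: T9 had no path to completion before; after the abort of T7 ((1, 0, 2) returned), step 3 is where it fits.
Why nothing smaller works: aborting no one leaves the state deadlocked as given.
The survivors complete as T6, T2, T9. Verifying each step (starting from the post-abort pool):
  pool = (2, 3, 4)
  T6 needs (1, 2, 0) <= (2, 3, 4) -> finishes; pool += (3, 2, 2) = (5, 5, 6)
  T2 needs (2, 2, 3) <= (5, 5, 6) -> finishes; pool += (2, 1, 0) = (7, 6, 6)
  T9 needs (3, 2, 5) <= (7, 6, 6) -> finishes; pool += (1, 3, 2) = (8, 9, 8)


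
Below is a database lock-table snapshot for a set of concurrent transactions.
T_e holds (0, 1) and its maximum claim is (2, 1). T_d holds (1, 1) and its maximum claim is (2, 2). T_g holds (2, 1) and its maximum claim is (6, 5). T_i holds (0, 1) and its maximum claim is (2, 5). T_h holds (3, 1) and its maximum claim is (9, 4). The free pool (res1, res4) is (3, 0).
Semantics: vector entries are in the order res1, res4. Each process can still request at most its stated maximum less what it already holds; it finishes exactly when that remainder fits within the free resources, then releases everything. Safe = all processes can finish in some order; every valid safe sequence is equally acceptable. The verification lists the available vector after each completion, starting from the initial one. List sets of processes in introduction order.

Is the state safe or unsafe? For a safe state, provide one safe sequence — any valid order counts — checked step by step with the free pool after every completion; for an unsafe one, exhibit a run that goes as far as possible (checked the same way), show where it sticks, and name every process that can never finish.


The state is UNSAFE.
Key observation: once T_e, T_d finish, the pool peaks at (4, 2) — and every remaining process still needs more res4 than that.
A maximal execution: T_e, T_d — then nothing else fits. Check, step by step:
  pool = (3, 0)
  T_e: need (2, 0) fits (3, 0); releases (0, 1), pool now (3, 1)
  T_d: need (1, 1) fits (3, 1); releases (1, 1), pool now (4, 2)
  T_g still needs (4, 4) but only (4, 2) is free — short on res4
  T_i still needs (2, 4) but only (4, 2) is free — short on res4
  T_h still needs (6, 3) but only (4, 2) is free — short on res1 and res4
Permanently blocked: T_g, T_i and T_h.


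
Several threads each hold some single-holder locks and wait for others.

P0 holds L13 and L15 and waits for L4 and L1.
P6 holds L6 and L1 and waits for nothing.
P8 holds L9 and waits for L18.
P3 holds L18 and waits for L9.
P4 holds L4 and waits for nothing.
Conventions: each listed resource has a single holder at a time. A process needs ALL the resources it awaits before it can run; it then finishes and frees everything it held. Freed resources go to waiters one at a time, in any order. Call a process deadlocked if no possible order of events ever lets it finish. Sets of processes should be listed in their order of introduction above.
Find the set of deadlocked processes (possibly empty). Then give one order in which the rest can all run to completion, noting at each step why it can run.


Deadlocked set: P8 and P3.
Key observation: along P8 -> P3 -> P8, each member waits on what the next one holds — a deadlock; no other process is dragged down with it.
The rest can finish in the order P4, P6, P0.
Check, step by step:
  run P4 (it waits on nothing); releases L4
  run P6 (it waits on nothing); releases L6 and L1
  P0 waits on L4 and L1 — all released -> runs and releases L13 and L15


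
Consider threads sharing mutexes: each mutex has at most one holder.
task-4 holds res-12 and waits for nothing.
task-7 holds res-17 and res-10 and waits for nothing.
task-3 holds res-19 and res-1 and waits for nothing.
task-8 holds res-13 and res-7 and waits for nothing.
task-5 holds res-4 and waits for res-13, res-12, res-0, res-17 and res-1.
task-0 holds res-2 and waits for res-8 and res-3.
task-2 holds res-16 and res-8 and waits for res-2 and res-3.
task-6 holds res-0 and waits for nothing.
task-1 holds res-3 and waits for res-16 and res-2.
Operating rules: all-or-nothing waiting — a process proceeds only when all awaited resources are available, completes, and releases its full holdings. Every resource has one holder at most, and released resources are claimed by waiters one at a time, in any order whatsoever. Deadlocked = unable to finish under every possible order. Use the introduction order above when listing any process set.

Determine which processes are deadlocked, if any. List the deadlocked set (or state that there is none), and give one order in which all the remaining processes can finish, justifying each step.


The deadlocked set is task-0, task-2 and task-1.
Key observation: task-0 -> task-2 -> task-0 is a circular wait — nothing in it can go first; task-1 is caught in further circular waits.
A valid finishing order for the others: task-8, task-6, task-7, task-4, task-3, task-5.
Verifying each step:
  run task-8 (it waits on nothing); releases res-13 and res-7
  run task-6 (it waits on nothing); releases res-0
  run task-7 (it waits on nothing); releases res-17 and res-10
  run task-4 (it waits on nothing); releases res-12
  run task-3 (it waits on nothing); releases res-19 and res-1
  run task-5 (all its waits — res-13, res-12, res-0, res-17 and res-1 — are resolved); releases res-4


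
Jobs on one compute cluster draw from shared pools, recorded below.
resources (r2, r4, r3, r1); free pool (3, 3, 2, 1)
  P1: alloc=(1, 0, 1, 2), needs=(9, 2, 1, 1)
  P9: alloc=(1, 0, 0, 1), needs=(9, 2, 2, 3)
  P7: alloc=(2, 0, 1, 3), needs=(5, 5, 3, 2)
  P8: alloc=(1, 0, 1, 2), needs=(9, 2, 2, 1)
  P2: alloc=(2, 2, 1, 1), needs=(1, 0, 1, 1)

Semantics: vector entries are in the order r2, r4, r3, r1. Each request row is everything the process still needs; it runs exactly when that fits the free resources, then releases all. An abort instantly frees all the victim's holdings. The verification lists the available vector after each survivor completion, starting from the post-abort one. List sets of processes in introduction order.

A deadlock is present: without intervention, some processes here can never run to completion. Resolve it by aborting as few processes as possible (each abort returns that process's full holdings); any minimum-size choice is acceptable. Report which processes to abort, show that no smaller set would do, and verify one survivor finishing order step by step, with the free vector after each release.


The answer: abort P1 and P8.
Key observation: no ordering could ever have run P9 before the abort of P1 and P8; with (2, 0, 2, 4) back in the pool it fits at step 3.
Why nothing smaller works — every single abort fails: P1 alone leaves P9 blocked (short on r2); P9 alone leaves P1 blocked (short on r2); P7 alone leaves P1 blocked (short on r2); P8 alone leaves P1 blocked (short on r2); P2 alone leaves P1 blocked (short on r2).
One survivor order: P2, P7, P9. Walking it through (post-abort pool first):
  pool = (5, 3, 4, 5)
  run P2 (needs (1, 0, 1, 1), free (5, 3, 4, 5)); after release of (2, 2, 1, 1) the pool is (7, 5, 5, 6)
  run P7 (needs (5, 5, 3, 2), free (7, 5, 5, 6)); after release of (2, 0, 1, 3) the pool is (9, 5, 6, 9)
  run P9 (needs (9, 2, 2, 3), free (9, 5, 6, 9)); after release of (1, 0, 0, 1) the pool is (10, 5, 6, 10)


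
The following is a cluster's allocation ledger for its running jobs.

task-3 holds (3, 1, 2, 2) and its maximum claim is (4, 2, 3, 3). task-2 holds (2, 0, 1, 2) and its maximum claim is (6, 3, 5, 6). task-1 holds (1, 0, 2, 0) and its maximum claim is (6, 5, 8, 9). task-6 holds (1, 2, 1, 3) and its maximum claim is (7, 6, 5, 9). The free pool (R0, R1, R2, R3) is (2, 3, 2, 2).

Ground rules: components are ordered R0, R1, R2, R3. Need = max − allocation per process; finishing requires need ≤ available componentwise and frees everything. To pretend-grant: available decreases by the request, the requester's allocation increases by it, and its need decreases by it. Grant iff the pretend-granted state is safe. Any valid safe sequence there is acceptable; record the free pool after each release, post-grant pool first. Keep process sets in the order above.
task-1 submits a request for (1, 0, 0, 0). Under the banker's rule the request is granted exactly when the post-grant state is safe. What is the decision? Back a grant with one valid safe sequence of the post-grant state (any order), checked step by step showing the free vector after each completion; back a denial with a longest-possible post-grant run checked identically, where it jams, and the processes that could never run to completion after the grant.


GRANT. The post-grant state is safe; one safe sequence: task-3, task-2, task-6, task-1.
Key observation: the grant leaves (1, 3, 2, 2) free — enough for task-3, whose release restarts the cascade.
Step-by-step check of the post-grant state:
  pool = (1, 3, 2, 2)
  run task-3 (needs (1, 1, 1, 1), free (1, 3, 2, 2)); after release of (3, 1, 2, 2) the pool is (4, 4, 4, 4)
  run task-2 (needs (4, 3, 4, 4), free (4, 4, 4, 4)); after release of (2, 0, 1, 2) the pool is (6, 4, 5, 6)
  run task-6 (needs (6, 4, 4, 6), free (6, 4, 5, 6)); after release of (1, 2, 1, 3) the pool is (7, 6, 6, 9)
  run task-1 (needs (4, 5, 6, 9), free (7, 6, 6, 9)); after release of (2, 0, 2, 0) the pool is (9, 6, 8, 9)


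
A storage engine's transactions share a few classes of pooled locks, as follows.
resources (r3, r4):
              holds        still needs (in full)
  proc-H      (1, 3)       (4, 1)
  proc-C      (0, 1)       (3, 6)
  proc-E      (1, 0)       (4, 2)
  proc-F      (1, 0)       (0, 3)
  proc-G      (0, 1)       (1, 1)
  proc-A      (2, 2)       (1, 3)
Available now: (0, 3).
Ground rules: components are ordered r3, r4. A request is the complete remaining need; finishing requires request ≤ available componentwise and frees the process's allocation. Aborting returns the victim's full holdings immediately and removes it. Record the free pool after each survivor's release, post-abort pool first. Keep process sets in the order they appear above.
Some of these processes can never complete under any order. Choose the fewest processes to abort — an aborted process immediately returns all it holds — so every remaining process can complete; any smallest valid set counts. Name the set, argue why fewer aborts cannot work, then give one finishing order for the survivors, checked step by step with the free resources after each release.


Minimum abort set: proc-E.
Key observation: proc-H had no path to completion before; after the abort of proc-E ((1, 0) returned), step 3 is where it fits.
No smaller set exists: with zero aborts the deadlock remains.
The survivors complete as proc-F, proc-A, proc-H, proc-G, proc-C. Step-by-step check (starting from the post-abort pool):
  pool = (1, 3)
  proc-F: need (0, 3) fits (1, 3); releases (1, 0), pool now (2, 3)
  proc-A: need (1, 3) fits (2, 3); releases (2, 2), pool now (4, 5)
  proc-H: need (4, 1) fits (4, 5); releases (1, 3), pool now (5, 8)
  proc-G: need (1, 1) fits (5, 8); releases (0, 1), pool now (5, 9)
  proc-C: need (3, 6) fits (5, 9); releases (0, 1), pool now (5, 10)


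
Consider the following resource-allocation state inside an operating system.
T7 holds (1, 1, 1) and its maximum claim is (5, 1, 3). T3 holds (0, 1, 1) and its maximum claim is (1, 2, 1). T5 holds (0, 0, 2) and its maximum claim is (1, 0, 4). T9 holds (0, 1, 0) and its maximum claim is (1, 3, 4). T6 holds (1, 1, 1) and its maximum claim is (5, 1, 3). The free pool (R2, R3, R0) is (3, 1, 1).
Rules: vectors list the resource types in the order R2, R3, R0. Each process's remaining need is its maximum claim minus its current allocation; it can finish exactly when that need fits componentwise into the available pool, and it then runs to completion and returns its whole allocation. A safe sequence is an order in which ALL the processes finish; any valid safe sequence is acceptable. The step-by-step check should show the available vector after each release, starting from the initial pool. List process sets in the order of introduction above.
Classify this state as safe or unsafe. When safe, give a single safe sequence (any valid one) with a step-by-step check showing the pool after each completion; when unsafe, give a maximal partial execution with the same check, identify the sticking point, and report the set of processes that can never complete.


The state is UNSAFE.
Key observation: T3, T5, T9 can finish, but then (3, 3, 4) is all there is, and the blocked group's R2 demands exceed it.
Going as far as possible: T3, T5, T9; after that, nothing fits. Verifying each step:
  pool = (3, 1, 1)
  T3 needs (1, 1, 0) <= (3, 1, 1) -> finishes; pool += (0, 1, 1) = (3, 2, 2)
  T5 needs (1, 0, 2) <= (3, 2, 2) -> finishes; pool += (0, 0, 2) = (3, 2, 4)
  T9 needs (1, 2, 4) <= (3, 2, 4) -> finishes; pool += (0, 1, 0) = (3, 3, 4)
  blocked: T7 wants (4, 0, 2), pool (3, 3, 4) — not enough R2
  blocked: T6 wants (4, 0, 2), pool (3, 3, 4) — not enough R2
Never able to finish: T7 and T6.


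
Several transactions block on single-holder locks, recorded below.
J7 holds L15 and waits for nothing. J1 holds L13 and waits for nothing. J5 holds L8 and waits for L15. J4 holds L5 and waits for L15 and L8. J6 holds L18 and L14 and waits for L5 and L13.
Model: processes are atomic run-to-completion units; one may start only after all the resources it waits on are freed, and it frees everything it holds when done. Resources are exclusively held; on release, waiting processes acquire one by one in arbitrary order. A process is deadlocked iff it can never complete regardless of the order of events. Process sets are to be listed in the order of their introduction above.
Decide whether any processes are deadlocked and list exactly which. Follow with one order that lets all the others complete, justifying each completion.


The deadlocked set is empty.
Key observation: the waits form no ring: some process can always run, and its releases unblock the others one by one.
The rest can finish in the order J7, J5, J1, J4, J6.
Check, step by step:
  run J7 (it waits on nothing); releases L15
  J5 waits on L15 — all released -> runs and releases L8
  run J1 (it waits on nothing); releases L13
  J4 waits on L15 and L8 — all released -> runs and releases L5
  J6 waits on L5 and L13 — all released -> runs and releases L18 and L14


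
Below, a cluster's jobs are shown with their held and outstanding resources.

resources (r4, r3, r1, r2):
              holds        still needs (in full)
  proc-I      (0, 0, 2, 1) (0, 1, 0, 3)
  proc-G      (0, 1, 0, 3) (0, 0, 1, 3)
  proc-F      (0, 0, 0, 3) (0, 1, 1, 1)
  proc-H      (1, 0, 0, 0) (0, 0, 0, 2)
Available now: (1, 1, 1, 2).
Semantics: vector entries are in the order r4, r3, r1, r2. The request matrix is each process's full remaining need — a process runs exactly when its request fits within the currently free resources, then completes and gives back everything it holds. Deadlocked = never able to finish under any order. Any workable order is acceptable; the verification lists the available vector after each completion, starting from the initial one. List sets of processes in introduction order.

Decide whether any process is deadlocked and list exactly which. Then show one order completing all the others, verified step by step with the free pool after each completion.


The deadlocked set is empty.
Key observation: there is always a runnable process — proc-F first — so the state unwinds completely.
One completion order for the rest: proc-F, proc-I, proc-H, proc-G. Step-by-step check:
  pool = (1, 1, 1, 2)
  run proc-F (needs (0, 1, 1, 1), free (1, 1, 1, 2)); after release of (0, 0, 0, 3) the pool is (1, 1, 1, 5)
  run proc-I (needs (0, 1, 0, 3), free (1, 1, 1, 5)); after release of (0, 0, 2, 1) the pool is (1, 1, 3, 6)
  run proc-H (needs (0, 0, 0, 2), free (1, 1, 3, 6)); after release of (1, 0, 0, 0) the pool is (2, 1, 3, 6)
  run proc-G (needs (0, 0, 1, 3), free (2, 1, 3, 6)); after release of (0, 1, 0, 3) the pool is (2, 2, 3, 9)


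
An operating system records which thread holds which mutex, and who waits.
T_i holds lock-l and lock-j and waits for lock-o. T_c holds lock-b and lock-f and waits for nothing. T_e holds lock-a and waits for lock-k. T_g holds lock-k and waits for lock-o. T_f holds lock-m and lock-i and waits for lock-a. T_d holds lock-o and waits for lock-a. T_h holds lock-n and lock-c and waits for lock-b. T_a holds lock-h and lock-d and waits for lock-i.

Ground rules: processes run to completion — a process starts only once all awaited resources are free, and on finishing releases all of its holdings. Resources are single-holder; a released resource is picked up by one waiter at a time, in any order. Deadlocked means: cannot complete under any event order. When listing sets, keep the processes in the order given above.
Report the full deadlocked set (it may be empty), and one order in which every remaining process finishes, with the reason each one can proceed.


Deadlocked: T_i, T_e, T_g, T_f, T_d and T_a.
Key observation: the cycle T_d -> T_e -> T_g -> T_d can never break — each member waits on the next; T_i, T_f and T_a wait into the deadlock from upstream.
The rest can finish in the order T_c, T_h.
Check, step by step:
  T_c waits on nothing -> runs at once and releases lock-b and lock-f
  T_h waits on lock-b — all released -> runs and releases lock-n and lock-c


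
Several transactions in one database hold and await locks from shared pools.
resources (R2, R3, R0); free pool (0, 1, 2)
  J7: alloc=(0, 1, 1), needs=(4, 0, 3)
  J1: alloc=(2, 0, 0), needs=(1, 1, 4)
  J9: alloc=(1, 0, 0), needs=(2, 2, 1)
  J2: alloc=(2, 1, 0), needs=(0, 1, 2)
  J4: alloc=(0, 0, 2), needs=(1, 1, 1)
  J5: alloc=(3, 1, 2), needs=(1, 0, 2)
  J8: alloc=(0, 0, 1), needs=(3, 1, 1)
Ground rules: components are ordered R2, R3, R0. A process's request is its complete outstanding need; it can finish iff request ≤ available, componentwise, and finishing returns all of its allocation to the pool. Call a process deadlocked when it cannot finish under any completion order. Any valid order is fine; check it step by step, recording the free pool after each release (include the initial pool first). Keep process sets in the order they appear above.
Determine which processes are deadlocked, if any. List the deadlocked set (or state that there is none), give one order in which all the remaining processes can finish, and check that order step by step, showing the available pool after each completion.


No process is deadlocked.
Key observation: J2 fits the free pool immediately, and its release cascades until everyone finishes.
One completion order for the rest: J2, J4, J5, J9, J8, J1, J7. Step-by-step check:
  pool = (0, 1, 2)
  J2 needs (0, 1, 2) <= (0, 1, 2) -> finishes; pool += (2, 1, 0) = (2, 2, 2)
  J4 needs (1, 1, 1) <= (2, 2, 2) -> finishes; pool += (0, 0, 2) = (2, 2, 4)
  J5 needs (1, 0, 2) <= (2, 2, 4) -> finishes; pool += (3, 1, 2) = (5, 3, 6)
  J9 needs (2, 2, 1) <= (5, 3, 6) -> finishes; pool += (1, 0, 0) = (6, 3, 6)
  J8 needs (3, 1, 1) <= (6, 3, 6) -> finishes; pool += (0, 0, 1) = (6, 3, 7)
  J1 needs (1, 1, 4) <= (6, 3, 7) -> finishes; pool += (2, 0, 0) = (8, 3, 7)
  J7 needs (4, 0, 3) <= (8, 3, 7) -> finishes; pool += (0, 1, 1) = (8, 4, 8)


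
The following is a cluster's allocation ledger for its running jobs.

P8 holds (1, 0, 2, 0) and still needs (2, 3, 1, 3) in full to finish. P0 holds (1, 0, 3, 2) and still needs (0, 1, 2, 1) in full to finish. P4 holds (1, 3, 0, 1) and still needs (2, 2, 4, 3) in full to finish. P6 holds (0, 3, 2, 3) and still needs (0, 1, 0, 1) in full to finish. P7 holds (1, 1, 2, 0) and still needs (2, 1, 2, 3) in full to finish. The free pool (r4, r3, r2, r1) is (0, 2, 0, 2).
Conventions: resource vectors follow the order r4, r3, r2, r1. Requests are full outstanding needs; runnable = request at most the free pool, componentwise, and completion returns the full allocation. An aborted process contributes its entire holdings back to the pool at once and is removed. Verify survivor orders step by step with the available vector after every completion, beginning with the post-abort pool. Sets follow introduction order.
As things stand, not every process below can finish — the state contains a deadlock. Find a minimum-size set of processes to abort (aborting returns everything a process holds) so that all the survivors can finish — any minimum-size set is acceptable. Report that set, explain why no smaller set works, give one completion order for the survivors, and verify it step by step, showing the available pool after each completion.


Minimum abort set: P4.
Key observation: no ordering could ever have run P7 before the abort of P4; with (1, 3, 0, 1) back in the pool it fits at step 3.
Why nothing smaller works: aborting no one leaves the state deadlocked as given.
One survivor order: P6, P0, P7, P8. Verifying each step (post-abort pool first):
  pool = (1, 5, 0, 3)
  P6 needs (0, 1, 0, 1) <= (1, 5, 0, 3) -> finishes; pool += (0, 3, 2, 3) = (1, 8, 2, 6)
  P0 needs (0, 1, 2, 1) <= (1, 8, 2, 6) -> finishes; pool += (1, 0, 3, 2) = (2, 8, 5, 8)
  P7 needs (2, 1, 2, 3) <= (2, 8, 5, 8) -> finishes; pool += (1, 1, 2, 0) = (3, 9, 7, 8)
  P8 needs (2, 3, 1, 3) <= (3, 9, 7, 8) -> finishes; pool += (1, 0, 2, 0) = (4, 9, 9, 8)


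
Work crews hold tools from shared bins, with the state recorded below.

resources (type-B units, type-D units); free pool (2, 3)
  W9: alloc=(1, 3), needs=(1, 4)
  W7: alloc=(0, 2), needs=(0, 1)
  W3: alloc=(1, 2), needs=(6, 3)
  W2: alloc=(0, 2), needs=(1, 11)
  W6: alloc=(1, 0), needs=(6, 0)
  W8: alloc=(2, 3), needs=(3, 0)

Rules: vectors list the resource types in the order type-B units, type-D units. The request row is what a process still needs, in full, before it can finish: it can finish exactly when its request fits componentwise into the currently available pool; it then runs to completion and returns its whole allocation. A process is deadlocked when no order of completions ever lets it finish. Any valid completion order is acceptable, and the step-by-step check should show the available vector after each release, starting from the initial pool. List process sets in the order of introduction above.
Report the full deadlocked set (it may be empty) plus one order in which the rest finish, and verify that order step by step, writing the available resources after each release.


The deadlocked set is W3 and W6.
Key observation: after W7, W9, W8, W2 complete, (5, 13) is the best the pool ever gets, yet each leftover process wants more type-B units.
One completion order for the rest: W7, W9, W8, W2. Walking it through:
  pool = (2, 3)
  run W7 (needs (0, 1), free (2, 3)); after release of (0, 2) the pool is (2, 5)
  run W9 (needs (1, 4), free (2, 5)); after release of (1, 3) the pool is (3, 8)
  run W8 (needs (3, 0), free (3, 8)); after release of (2, 3) the pool is (5, 11)
  run W2 (needs (1, 11), free (5, 11)); after release of (0, 2) the pool is (5, 13)
The stuck group stays short no matter what:
  W3 cannot run: need (6, 3) vs free (5, 13) (insufficient type-B units)
  W6 cannot run: need (6, 0) vs free (5, 13) (insufficient type-B units)


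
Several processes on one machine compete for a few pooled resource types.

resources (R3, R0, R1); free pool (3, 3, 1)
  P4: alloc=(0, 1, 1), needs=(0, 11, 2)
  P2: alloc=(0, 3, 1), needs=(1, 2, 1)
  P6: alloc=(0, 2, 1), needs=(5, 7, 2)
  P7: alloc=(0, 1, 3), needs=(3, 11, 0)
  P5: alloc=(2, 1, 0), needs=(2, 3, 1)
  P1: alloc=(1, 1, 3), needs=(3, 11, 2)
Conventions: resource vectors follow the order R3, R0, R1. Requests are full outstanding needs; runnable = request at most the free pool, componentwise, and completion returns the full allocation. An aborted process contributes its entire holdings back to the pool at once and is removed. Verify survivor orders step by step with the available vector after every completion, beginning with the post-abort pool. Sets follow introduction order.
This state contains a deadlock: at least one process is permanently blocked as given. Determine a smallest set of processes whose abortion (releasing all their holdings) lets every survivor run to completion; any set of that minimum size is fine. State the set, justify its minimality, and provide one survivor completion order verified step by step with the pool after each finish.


Abort P4 and P7.
Key observation: aborting P4 and P7 returns (0, 2, 4), and P1 — hopeless before — runs at step 4 with the returned capacity in the pool.
Why nothing smaller works — every single abort fails: P4 alone leaves P7 blocked (short on R0); P2 alone leaves P4 blocked (short on R0); P6 alone leaves P4 blocked (short on R0); P7 alone leaves P4 blocked (short on R0); P5 alone leaves P4 blocked (short on R0); P1 alone leaves P4 blocked (short on R0).
One survivor order: P5, P2, P6, P1. Step-by-step check (post-abort pool first):
  pool = (3, 5, 5)
  P5 needs (2, 3, 1) <= (3, 5, 5) -> finishes; pool += (2, 1, 0) = (5, 6, 5)
  P2 needs (1, 2, 1) <= (5, 6, 5) -> finishes; pool += (0, 3, 1) = (5, 9, 6)
  P6 needs (5, 7, 2) <= (5, 9, 6) -> finishes; pool += (0, 2, 1) = (5, 11, 7)
  P1 needs (3, 11, 2) <= (5, 11, 7) -> finishes; pool += (1, 1, 3) = (6, 12, 10)


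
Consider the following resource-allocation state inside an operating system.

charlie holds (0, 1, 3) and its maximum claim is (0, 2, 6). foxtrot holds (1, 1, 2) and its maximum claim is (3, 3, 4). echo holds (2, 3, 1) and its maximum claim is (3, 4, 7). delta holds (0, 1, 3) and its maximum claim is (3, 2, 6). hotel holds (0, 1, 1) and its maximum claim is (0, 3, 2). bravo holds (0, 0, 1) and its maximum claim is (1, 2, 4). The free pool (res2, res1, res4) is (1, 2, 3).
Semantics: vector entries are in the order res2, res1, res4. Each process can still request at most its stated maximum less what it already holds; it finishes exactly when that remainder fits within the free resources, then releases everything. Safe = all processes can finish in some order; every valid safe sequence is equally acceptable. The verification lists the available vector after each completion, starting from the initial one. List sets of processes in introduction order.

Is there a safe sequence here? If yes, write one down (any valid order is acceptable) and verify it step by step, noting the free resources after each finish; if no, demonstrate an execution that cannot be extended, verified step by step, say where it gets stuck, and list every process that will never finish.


SAFE, for example via the order hotel, charlie, bravo, echo, delta, foxtrot.
Key observation: reading the order forward, hotel is the first process whose need (0, 2, 1) meets the free pool (1, 2, 3) exactly on a resource it requests.
Verifying each step:
  pool = (1, 2, 3)
  hotel: need (0, 2, 1) fits (1, 2, 3); releases (0, 1, 1), pool now (1, 3, 4)
  charlie: need (0, 1, 3) fits (1, 3, 4); releases (0, 1, 3), pool now (1, 4, 7)
  bravo: need (1, 2, 3) fits (1, 4, 7); releases (0, 0, 1), pool now (1, 4, 8)
  echo: need (1, 1, 6) fits (1, 4, 8); releases (2, 3, 1), pool now (3, 7, 9)
  delta: need (3, 1, 3) fits (3, 7, 9); releases (0, 1, 3), pool now (3, 8, 12)
  foxtrot: need (2, 2, 2) fits (3, 8, 12); releases (1, 1, 2), pool now (4, 9, 14)


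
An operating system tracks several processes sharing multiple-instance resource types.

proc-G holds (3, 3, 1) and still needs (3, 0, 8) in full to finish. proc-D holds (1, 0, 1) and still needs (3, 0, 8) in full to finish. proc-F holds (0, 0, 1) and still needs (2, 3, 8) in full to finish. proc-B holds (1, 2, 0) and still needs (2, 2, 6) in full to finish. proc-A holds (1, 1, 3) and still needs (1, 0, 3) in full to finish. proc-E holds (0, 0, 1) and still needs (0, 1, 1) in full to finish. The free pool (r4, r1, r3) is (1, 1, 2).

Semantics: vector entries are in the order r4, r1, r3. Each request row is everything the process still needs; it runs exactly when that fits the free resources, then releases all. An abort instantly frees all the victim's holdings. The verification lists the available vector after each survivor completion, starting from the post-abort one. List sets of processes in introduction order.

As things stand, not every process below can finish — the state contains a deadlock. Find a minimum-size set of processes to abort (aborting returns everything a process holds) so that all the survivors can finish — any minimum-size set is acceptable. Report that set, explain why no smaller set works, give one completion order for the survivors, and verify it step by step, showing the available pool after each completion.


Abort proc-D and proc-F.
Key observation: the returned (1, 0, 2) from proc-D and proc-F is what brings proc-G — unrunnable before, under any order — into play at step 4.
No one abort is enough; case by case: proc-G alone leaves proc-D blocked (short on r3); proc-D alone leaves proc-G blocked (short on r3); proc-F alone leaves proc-G blocked (short on r3); proc-B alone leaves proc-G blocked (short on r3); proc-A alone leaves proc-G blocked (short on r3); proc-E alone leaves proc-G blocked (short on r3).
The survivors complete as proc-A, proc-B, proc-E, proc-G. Check, step by step (starting from the post-abort pool):
  pool = (2, 1, 4)
  run proc-A (needs (1, 0, 3), free (2, 1, 4)); after release of (1, 1, 3) the pool is (3, 2, 7)
  run proc-B (needs (2, 2, 6), free (3, 2, 7)); after release of (1, 2, 0) the pool is (4, 4, 7)
  run proc-E (needs (0, 1, 1), free (4, 4, 7)); after release of (0, 0, 1) the pool is (4, 4, 8)
  run proc-G (needs (3, 0, 8), free (4, 4, 8)); after release of (3, 3, 1) the pool is (7, 7, 9)


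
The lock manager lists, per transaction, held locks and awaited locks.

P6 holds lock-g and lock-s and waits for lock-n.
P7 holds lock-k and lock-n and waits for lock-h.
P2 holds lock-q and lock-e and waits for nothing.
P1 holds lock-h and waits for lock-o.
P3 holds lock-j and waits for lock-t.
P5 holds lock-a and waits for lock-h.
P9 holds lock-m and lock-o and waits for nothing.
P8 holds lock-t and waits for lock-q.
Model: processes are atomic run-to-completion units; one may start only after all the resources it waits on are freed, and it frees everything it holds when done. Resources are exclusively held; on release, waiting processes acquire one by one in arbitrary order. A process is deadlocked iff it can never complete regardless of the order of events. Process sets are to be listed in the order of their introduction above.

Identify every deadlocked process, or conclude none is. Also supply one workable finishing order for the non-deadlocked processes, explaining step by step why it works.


The deadlocked set is empty.
Key observation: there is no circular wait here — follow any chain and it reaches a process that is free to run now.
The rest can finish in the order P9, P1, P5, P2, P7, P6, P8, P3.
Walking it through:
  P9 waits on nothing -> runs at once and releases lock-m and lock-o
  P1: everything it awaited (lock-o) is free; runs, freeing lock-h
  P5: everything it awaited (lock-h) is free; runs, freeing lock-a
  P2 waits on nothing -> runs at once and releases lock-q and lock-e
  P7: everything it awaited (lock-h) is free; runs, freeing lock-k and lock-n
  P6: everything it awaited (lock-n) is free; runs, freeing lock-g and lock-s
  P8: everything it awaited (lock-q) is free; runs, freeing lock-t
  P3: everything it awaited (lock-t) is free; runs, freeing lock-j


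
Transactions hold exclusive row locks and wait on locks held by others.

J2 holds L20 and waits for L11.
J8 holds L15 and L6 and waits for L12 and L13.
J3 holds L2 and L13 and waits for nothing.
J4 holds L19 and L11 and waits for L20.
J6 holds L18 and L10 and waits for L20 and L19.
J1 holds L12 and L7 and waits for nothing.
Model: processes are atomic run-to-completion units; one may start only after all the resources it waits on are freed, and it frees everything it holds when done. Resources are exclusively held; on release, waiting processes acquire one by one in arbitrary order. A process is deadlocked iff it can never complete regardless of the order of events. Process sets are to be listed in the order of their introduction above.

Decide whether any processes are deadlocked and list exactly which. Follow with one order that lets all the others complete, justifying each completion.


The deadlocked set is J2, J4 and J6.
Key observation: the cycle J2 -> J4 -> J2 can never break — each member waits on the next; J6 waits into the deadlock from upstream.
A valid finishing order for the others: J1, J3, J8.
Step-by-step check:
  run J1 (it waits on nothing); releases L12 and L7
  run J3 (it waits on nothing); releases L2 and L13
  J8 waits on L12 and L13 — all released -> runs and releases L15 and L6
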